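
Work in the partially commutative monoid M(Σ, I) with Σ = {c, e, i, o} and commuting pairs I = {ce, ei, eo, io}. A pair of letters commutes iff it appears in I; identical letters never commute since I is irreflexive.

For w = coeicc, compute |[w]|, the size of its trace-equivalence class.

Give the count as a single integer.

#0=c has no predecessor
#1=o depends on [0:c]
#2=e has no predecessor
#3=i depends on [0:c]
#4=c depends on [1:o, 3:i]
#5=c depends on [4:c]
sources: [0:c, 2:e]
N(rest) = Σ N(rest − s) over sources s of rest; N(one piece) = 1:
  size 1 → [2]=1  [5]=1
  size 2 → [2,5]=2  [4,5]=1
  size 3 → [1,4,5]=1  [2,4,5]=3  [3,4,5]=1
  size 4 → [1,2,4,5]=4  [1,3,4,5]=2  [2,3,4,5]=4
  first=0(c) contributes 10
  first=2(e) contributes 2
|[w]| = 12

12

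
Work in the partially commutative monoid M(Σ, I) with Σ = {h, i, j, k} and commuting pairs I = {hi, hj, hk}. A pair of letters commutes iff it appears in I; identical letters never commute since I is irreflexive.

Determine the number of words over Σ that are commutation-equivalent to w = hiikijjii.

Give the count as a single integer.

9

piece 0:h — minimal
piece 1:i — minimal
piece 2:i rests on {1:i}
piece 3:k rests on {2:i}
piece 4:i rests on {3:k}
piece 5:j rests on {4:i}
piece 6:j rests on {5:j}
piece 7:i rests on {6:j}
piece 8:i rests on {7:i}
minimal pieces: {0:h, 1:i}
ways to finish when only these pieces remain (= sum over removing one remaining piece with nothing left below it):
  1 left: {0}→1  {8}→1
  2 left: {0,8}→2  {7,8}→1
  3 left: {0,7,8}→3  {6,7,8}→1
  4 left: {0,6,7,8}→4  {5,6,7,8}→1
  5 left: {0,5,6,7,8}→5  {4,5,6,7,8}→1
  6 left: {0,4,5,6,7,8}→6  {3,4,5,6,7,8}→1
  7 left: {0,3,4,5,6,7,8}→7  {2,3,4,5,6,7,8}→1
  placing 0:h first → 1 extensions
  placing 1:i first → 8 extensions
total linear extensions = 9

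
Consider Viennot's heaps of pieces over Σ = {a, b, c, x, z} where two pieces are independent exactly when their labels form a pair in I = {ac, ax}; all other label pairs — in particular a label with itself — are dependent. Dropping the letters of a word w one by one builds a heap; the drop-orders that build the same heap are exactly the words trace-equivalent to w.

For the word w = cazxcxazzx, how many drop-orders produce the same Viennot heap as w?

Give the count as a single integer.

piece 0:c — minimal
piece 1:a — minimal
piece 2:z rests on {0:c, 1:a}
piece 3:x rests on {2:z}
piece 4:c rests on {3:x}
piece 5:x rests on {4:c}
piece 6:a rests on {2:z}
piece 7:z rests on {5:x, 6:a}
piece 8:z rests on {7:z}
piece 9:x rests on {8:z}
minimal pieces: {0:c, 1:a}
ways to finish when only these pieces remain (= sum over removing one remaining piece with nothing left below it):
  1 left: {9}→1
  2 left: {8,9}→1
  3 left: {7,8,9}→1
  4 left: {5,7,8,9}→1  {6,7,8,9}→1
  5 left: {4,5,7,8,9}→1  {5,6,7,8,9}→2
  6 left: {3,4,5,7,8,9}→1  {4,5,6,7,8,9}→3
  7 left: {3,4,5,6,7,8,9}→4
  8 left: {2,3,4,5,6,7,8,9}→4
  placing 0:c first → 4 extensions
  placing 1:a first → 4 extensions
total linear extensions = 8

8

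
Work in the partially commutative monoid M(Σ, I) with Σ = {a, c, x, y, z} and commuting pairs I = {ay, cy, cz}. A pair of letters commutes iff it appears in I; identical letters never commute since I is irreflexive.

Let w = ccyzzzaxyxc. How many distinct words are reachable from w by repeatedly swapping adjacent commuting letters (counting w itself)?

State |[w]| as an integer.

15

#0=c has no predecessor
#1=c depends on [0:c]
#2=y has no predecessor
#3=z depends on [2:y]
#4=z depends on [3:z]
#5=z depends on [4:z]
#6=a depends on [1:c, 5:z]
#7=x depends on [6:a]
#8=y depends on [7:x]
#9=x depends on [8:y]
#10=c depends on [9:x]
sources: [0:c, 2:y]
N(rest) = Σ N(rest − s) over sources s of rest; N(one piece) = 1:
  size 1 → [10]=1
  size 2 → [9,10]=1
  size 3 → [8,9,10]=1
  size 4 → [7,8,9,10]=1
  size 5 → [6,7,8,9,10]=1
  size 6 → [1,6,7,8,9,10]=1  [5,6,7,8,9,10]=1
  size 7 → [0,1,6,7,8,9,10]=1  [1,5,6,7,8,9,10]=2  [4,5,6,7,8,9,10]=1
  size 8 → [0,1,5,6,7,8,9,10]=3  [1,4,5,6,7,8,9,10]=3  [3,4,5,6,7,8,9,10]=1
  size 9 → [0,1,4,5,6,7,8,9,10]=6  [1,3,4,5,6,7,8,9,10]=4  [2,3,4,5,6,7,8,9,10]=1
  first=0(c) contributes 5
  first=2(y) contributes 10
|[w]| = 15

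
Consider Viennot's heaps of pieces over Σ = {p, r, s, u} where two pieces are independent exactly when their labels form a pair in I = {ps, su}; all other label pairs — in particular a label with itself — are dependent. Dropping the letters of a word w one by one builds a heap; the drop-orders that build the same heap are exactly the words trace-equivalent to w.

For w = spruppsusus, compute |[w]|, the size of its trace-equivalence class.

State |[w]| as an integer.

112

drop 0:s onto floor
drop 1:p onto floor
drop 2:r onto {0:s, 1:p}
drop 3:u onto {2:r}
drop 4:p onto {3:u}
drop 5:p onto {4:p}
drop 6:s onto {2:r}
drop 7:u onto {5:p}
drop 8:s onto {6:s}
drop 9:u onto {7:u}
drop 10:s onto {8:s}
ground layer = {0:s, 1:p}
drop-orders for the pieces not yet dropped (sum over which currently-grounded one goes next):
  1 to go: {9} 1  {10} 1
  2 to go: {7,9} 1  {8,10} 1  {9,10} 2
  3 to go: {5,7,9} 1  {6,8,10} 1  {7,9,10} 3  {8,9,10} 3
  4 to go: {4,5,7,9} 1  {5,7,9,10} 4  {6,8,9,10} 4  {7,8,9,10} 6
  5 to go: {3,4,5,7,9} 1  {4,5,7,9,10} 5  {5,7,8,9,10} 10  {6,7,8,9,10} 10
  6 to go: {3,4,5,7,9,10} 6  {4,5,7,8,9,10} 15  {5,6,7,8,9,10} 20
  7 to go: {3,4,5,7,8,9,10} 21  {4,5,6,7,8,9,10} 35
  8 to go: {3,4,5,6,7,8,9,10} 56
  9 to go: {2,3,4,5,6,7,8,9,10} 56
  if 0:s drops first: 56 orders
  if 1:p drops first: 56 orders
heap linearizations: 112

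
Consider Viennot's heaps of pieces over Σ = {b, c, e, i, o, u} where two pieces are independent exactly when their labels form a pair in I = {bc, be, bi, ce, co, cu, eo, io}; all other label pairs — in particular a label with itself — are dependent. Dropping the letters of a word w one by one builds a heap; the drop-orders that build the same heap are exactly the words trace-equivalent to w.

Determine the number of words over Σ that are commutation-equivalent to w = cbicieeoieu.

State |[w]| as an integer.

45

piece 0:c — minimal
piece 1:b — minimal
piece 2:i rests on {0:c}
piece 3:c rests on {2:i}
piece 4:i rests on {3:c}
piece 5:e rests on {4:i}
piece 6:e rests on {5:e}
piece 7:o rests on {1:b}
piece 8:i rests on {6:e}
piece 9:e rests on {8:i}
piece 10:u rests on {7:o, 9:e}
minimal pieces: {0:c, 1:b}
ways to finish when only these pieces remain (= sum over removing one remaining piece with nothing left below it):
  1 left: {10}→1
  2 left: {7,10}→1  {9,10}→1
  3 left: {1,7,10}→1  {7,9,10}→2  {8,9,10}→1
  4 left: {1,7,9,10}→3  {6,8,9,10}→1  {7,8,9,10}→3
  5 left: {1,7,8,9,10}→6  {5,6,8,9,10}→1  {6,7,8,9,10}→4
  6 left: {1,6,7,8,9,10}→10  {4,5,6,8,9,10}→1  {5,6,7,8,9,10}→5
  7 left: {1,5,6,7,8,9,10}→15  {3,4,5,6,8,9,10}→1  {4,5,6,7,8,9,10}→6
  8 left: {1,4,5,6,7,8,9,10}→21  {2,3,4,5,6,8,9,10}→1  {3,4,5,6,7,8,9,10}→7
  9 left: {0,2,3,4,5,6,8,9,10}→1  {1,3,4,5,6,7,8,9,10}→28  {2,3,4,5,6,7,8,9,10}→8
  placing 0:c first → 36 extensions
  placing 1:b first → 9 extensions
total linear extensions = 45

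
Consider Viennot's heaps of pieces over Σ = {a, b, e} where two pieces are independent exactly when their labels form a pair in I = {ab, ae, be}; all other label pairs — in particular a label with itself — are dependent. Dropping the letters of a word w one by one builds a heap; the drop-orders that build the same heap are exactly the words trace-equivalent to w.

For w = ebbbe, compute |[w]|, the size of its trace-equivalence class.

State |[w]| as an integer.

piece 0:e — minimal
piece 1:b — minimal
piece 2:b rests on {1:b}
piece 3:b rests on {2:b}
piece 4:e rests on {0:e}
minimal pieces: {0:e, 1:b}
ways to finish when only these pieces remain (= sum over removing one remaining piece with nothing left below it):
  1 left: {3}→1  {4}→1
  2 left: {0,4}→1  {2,3}→1  {3,4}→2
  3 left: {0,3,4}→3  {1,2,3}→1  {2,3,4}→3
  placing 0:e first → 4 extensions
  placing 1:b first → 6 extensions
total linear extensions = 10

10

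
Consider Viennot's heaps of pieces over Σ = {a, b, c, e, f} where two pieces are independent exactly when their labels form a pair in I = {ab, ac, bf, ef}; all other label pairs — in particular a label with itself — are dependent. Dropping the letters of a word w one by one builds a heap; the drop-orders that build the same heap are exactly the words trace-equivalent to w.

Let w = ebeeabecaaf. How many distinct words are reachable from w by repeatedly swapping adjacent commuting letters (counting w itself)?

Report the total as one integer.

piece 0:e — minimal
piece 1:b rests on {0:e}
piece 2:e rests on {1:b}
piece 3:e rests on {2:e}
piece 4:a rests on {3:e}
piece 5:b rests on {3:e}
piece 6:e rests on {4:a, 5:b}
piece 7:c rests on {6:e}
piece 8:a rests on {6:e}
piece 9:a rests on {8:a}
piece 10:f rests on {7:c, 9:a}
minimal pieces: {0:e}
ways to finish when only these pieces remain (= sum over removing one remaining piece with nothing left below it):
  1 left: {10}→1
  2 left: {7,10}→1  {9,10}→1
  3 left: {7,9,10}→2  {8,9,10}→1
  4 left: {7,8,9,10}→3
  5 left: {6,7,8,9,10}→3
  6 left: {4,6,7,8,9,10}→3  {5,6,7,8,9,10}→3
  7 left: {4,5,6,7,8,9,10}→6
  8 left: {3,4,5,6,7,8,9,10}→6
  9 left: {2,3,4,5,6,7,8,9,10}→6
  placing 0:e first → 6 extensions

6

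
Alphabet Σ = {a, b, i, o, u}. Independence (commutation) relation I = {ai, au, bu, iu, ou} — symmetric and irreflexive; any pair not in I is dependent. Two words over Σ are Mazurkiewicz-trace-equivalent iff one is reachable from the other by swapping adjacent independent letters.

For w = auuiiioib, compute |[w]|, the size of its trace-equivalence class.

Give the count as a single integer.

144

#0=a has no predecessor
#1=u has no predecessor
#2=u depends on [1:u]
#3=i has no predecessor
#4=i depends on [3:i]
#5=i depends on [4:i]
#6=o depends on [0:a, 5:i]
#7=i depends on [6:o]
#8=b depends on [7:i]
sources: [0:a, 1:u, 3:i]
N(rest) = Σ N(rest − s) over sources s of rest; N(one piece) = 1:
  size 1 → [2]=1  [8]=1
  size 2 → [1,2]=1  [2,8]=2  [7,8]=1
  size 3 → [1,2,8]=3  [2,7,8]=3  [6,7,8]=1
  size 4 → [0,6,7,8]=1  [1,2,7,8]=6  [2,6,7,8]=4  [5,6,7,8]=1
  size 5 → [0,2,6,7,8]=5  [0,5,6,7,8]=2  [1,2,6,7,8]=10  [2,5,6,7,8]=5  [4,5,6,7,8]=1
  size 6 → [0,1,2,6,7,8]=15  [0,2,5,6,7,8]=12  [0,4,5,6,7,8]=3  [1,2,5,6,7,8]=15  [2,4,5,6,7,8]=6  [3,4,5,6,7,8]=1
  size 7 → [0,1,2,5,6,7,8]=42  [0,2,4,5,6,7,8]=21  [0,3,4,5,6,7,8]=4  [1,2,4,5,6,7,8]=21  [2,3,4,5,6,7,8]=7
  first=0(a) contributes 28
  first=1(u) contributes 32
  first=3(i) contributes 84
|[w]| = 144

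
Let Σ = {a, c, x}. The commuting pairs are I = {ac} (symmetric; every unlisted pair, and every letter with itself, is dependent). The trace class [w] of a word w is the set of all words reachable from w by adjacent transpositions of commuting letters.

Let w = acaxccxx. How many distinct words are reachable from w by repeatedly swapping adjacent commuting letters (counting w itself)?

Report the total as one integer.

3

piece 0:a — minimal
piece 1:c — minimal
piece 2:a rests on {0:a}
piece 3:x rests on {1:c, 2:a}
piece 4:c rests on {3:x}
piece 5:c rests on {4:c}
piece 6:x rests on {5:c}
piece 7:x rests on {6:x}
minimal pieces: {0:a, 1:c}
ways to finish when only these pieces remain (= sum over removing one remaining piece with nothing left below it):
  1 left: {7}→1
  2 left: {6,7}→1
  3 left: {5,6,7}→1
  4 left: {4,5,6,7}→1
  5 left: {3,4,5,6,7}→1
  6 left: {1,3,4,5,6,7}→1  {2,3,4,5,6,7}→1
  placing 0:a first → 2 extensions
  placing 1:c first → 1 extensions
total linear extensions = 3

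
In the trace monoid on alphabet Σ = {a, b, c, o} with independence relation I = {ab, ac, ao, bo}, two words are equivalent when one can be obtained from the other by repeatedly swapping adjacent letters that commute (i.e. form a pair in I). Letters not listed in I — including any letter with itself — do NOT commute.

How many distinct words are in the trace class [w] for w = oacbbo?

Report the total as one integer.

0(o) covers ∅
1(a) covers ∅
2(c) covers 0:o
3(b) covers 2:c
4(b) covers 3:b
5(o) covers 2:c
floor of heap: 0:o, 1:a
completions by unplaced set U, small U first (add the entries for U minus each lowest piece of U):
  |U|=1: {1}:1  {4}:1  {5}:1
  |U|=2: {1,4}:2  {1,5}:2  {3,4}:1  {4,5}:2
  |U|=3: {1,3,4}:3  {1,4,5}:6  {3,4,5}:3
  |U|=4: {1,3,4,5}:12  {2,3,4,5}:3
  start at 0(o): 15
  start at 1(a): 3
sum over floor = 18

18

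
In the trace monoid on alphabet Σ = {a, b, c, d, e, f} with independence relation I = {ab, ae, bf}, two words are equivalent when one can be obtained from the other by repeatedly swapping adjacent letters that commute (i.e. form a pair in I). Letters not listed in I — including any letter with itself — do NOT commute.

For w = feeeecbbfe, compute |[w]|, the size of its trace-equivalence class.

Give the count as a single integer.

drop 0:f onto floor
drop 1:e onto {0:f}
drop 2:e onto {1:e}
drop 3:e onto {2:e}
drop 4:e onto {3:e}
drop 5:c onto {4:e}
drop 6:b onto {5:c}
drop 7:b onto {6:b}
drop 8:f onto {5:c}
drop 9:e onto {7:b, 8:f}
ground layer = {0:f}
drop-orders for the pieces not yet dropped (sum over which currently-grounded one goes next):
  1 to go: {9} 1
  2 to go: {7,9} 1  {8,9} 1
  3 to go: {6,7,9} 1  {7,8,9} 2
  4 to go: {6,7,8,9} 3
  5 to go: {5,6,7,8,9} 3
  6 to go: {4,5,6,7,8,9} 3
  7 to go: {3,4,5,6,7,8,9} 3
  8 to go: {2,3,4,5,6,7,8,9} 3
  if 0:f drops first: 3 orders

3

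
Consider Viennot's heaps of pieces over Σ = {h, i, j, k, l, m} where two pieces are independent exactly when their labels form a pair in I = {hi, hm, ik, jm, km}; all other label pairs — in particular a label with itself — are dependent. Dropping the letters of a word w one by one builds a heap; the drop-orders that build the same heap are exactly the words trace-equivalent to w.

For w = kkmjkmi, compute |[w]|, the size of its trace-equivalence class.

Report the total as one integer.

25

drop 0:k onto floor
drop 1:k onto {0:k}
drop 2:m onto floor
drop 3:j onto {1:k}
drop 4:k onto {3:j}
drop 5:m onto {2:m}
drop 6:i onto {3:j, 5:m}
ground layer = {0:k, 2:m}
drop-orders for the pieces not yet dropped (sum over which currently-grounded one goes next):
  1 to go: {4} 1  {6} 1
  2 to go: {4,6} 2  {5,6} 1
  3 to go: {2,5,6} 1  {3,4,6} 2  {4,5,6} 3
  4 to go: {1,3,4,6} 2  {2,4,5,6} 4  {3,4,5,6} 5
  5 to go: {0,1,3,4,6} 2  {1,3,4,5,6} 7  {2,3,4,5,6} 9
  if 0:k drops first: 16 orders
  if 2:m drops first: 9 orders
heap linearizations: 25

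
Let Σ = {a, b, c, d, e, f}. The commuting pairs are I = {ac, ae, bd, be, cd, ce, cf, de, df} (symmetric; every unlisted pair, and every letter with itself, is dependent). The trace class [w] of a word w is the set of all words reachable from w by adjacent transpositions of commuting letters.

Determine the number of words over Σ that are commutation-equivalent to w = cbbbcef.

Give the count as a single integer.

drop 0:c onto floor
drop 1:b onto {0:c}
drop 2:b onto {1:b}
drop 3:b onto {2:b}
drop 4:c onto {3:b}
drop 5:e onto floor
drop 6:f onto {3:b, 5:e}
ground layer = {0:c, 5:e}
drop-orders for the pieces not yet dropped (sum over which currently-grounded one goes next):
  1 to go: {4} 1  {6} 1
  2 to go: {4,6} 2  {5,6} 1
  3 to go: {3,4,6} 2  {4,5,6} 3
  4 to go: {2,3,4,6} 2  {3,4,5,6} 5
  5 to go: {1,2,3,4,6} 2  {2,3,4,5,6} 7
  if 0:c drops first: 9 orders
  if 5:e drops first: 2 orders
heap linearizations: 11

11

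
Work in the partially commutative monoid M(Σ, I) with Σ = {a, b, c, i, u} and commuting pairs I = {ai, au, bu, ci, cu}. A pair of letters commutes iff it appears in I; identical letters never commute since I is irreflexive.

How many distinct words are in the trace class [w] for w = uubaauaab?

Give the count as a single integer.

84

#0=u has no predecessor
#1=u depends on [0:u]
#2=b has no predecessor
#3=a depends on [2:b]
#4=a depends on [3:a]
#5=u depends on [1:u]
#6=a depends on [4:a]
#7=a depends on [6:a]
#8=b depends on [7:a]
sources: [0:u, 2:b]
N(rest) = Σ N(rest − s) over sources s of rest; N(one piece) = 1:
  size 1 → [5]=1  [8]=1
  size 2 → [1,5]=1  [5,8]=2  [7,8]=1
  size 3 → [0,1,5]=1  [1,5,8]=3  [5,7,8]=3  [6,7,8]=1
  size 4 → [0,1,5,8]=4  [1,5,7,8]=6  [4,6,7,8]=1  [5,6,7,8]=4
  size 5 → [0,1,5,7,8]=10  [1,5,6,7,8]=10  [3,4,6,7,8]=1  [4,5,6,7,8]=5
  size 6 → [0,1,5,6,7,8]=20  [1,4,5,6,7,8]=15  [2,3,4,6,7,8]=1  [3,4,5,6,7,8]=6
  size 7 → [0,1,4,5,6,7,8]=35  [1,3,4,5,6,7,8]=21  [2,3,4,5,6,7,8]=7
  first=0(u) contributes 28
  first=2(b) contributes 56
|[w]| = 84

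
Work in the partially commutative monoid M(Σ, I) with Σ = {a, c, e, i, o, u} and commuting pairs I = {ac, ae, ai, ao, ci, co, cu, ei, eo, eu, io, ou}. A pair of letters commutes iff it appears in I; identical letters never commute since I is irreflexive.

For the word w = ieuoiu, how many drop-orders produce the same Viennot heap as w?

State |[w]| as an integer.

30

piece 0:i — minimal
piece 1:e — minimal
piece 2:u rests on {0:i}
piece 3:o — minimal
piece 4:i rests on {2:u}
piece 5:u rests on {4:i}
minimal pieces: {0:i, 1:e, 3:o}
ways to finish when only these pieces remain (= sum over removing one remaining piece with nothing left below it):
  1 left: {1}→1  {3}→1  {5}→1
  2 left: {1,3}→2  {1,5}→2  {3,5}→2  {4,5}→1
  3 left: {1,3,5}→6  {1,4,5}→3  {2,4,5}→1  {3,4,5}→3
  4 left: {0,2,4,5}→1  {1,2,4,5}→4  {1,3,4,5}→12  {2,3,4,5}→4
  placing 0:i first → 20 extensions
  placing 1:e first → 5 extensions
  placing 3:o first → 5 extensions
total linear extensions = 30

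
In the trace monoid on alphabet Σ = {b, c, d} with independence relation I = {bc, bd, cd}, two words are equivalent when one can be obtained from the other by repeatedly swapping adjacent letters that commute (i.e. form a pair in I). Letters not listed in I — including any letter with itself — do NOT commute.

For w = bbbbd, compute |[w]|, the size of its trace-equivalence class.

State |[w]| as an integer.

5

drop 0:b onto floor
drop 1:b onto {0:b}
drop 2:b onto {1:b}
drop 3:b onto {2:b}
drop 4:d onto floor
ground layer = {0:b, 4:d}
drop-orders for the pieces not yet dropped (sum over which currently-grounded one goes next):
  1 to go: {3} 1  {4} 1
  2 to go: {2,3} 1  {3,4} 2
  3 to go: {1,2,3} 1  {2,3,4} 3
  if 0:b drops first: 4 orders
  if 4:d drops first: 1 orders
heap linearizations: 5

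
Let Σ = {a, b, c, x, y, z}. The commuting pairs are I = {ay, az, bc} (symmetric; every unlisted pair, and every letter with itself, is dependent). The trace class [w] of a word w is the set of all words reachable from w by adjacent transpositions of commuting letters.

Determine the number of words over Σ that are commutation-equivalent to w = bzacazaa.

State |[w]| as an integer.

0(b) covers ∅
1(z) covers 0:b
2(a) covers 0:b
3(c) covers 1:z, 2:a
4(a) covers 3:c
5(z) covers 3:c
6(a) covers 4:a
7(a) covers 6:a
floor of heap: 0:b
completions by unplaced set U, small U first (add the entries for U minus each lowest piece of U):
  |U|=1: {5}:1  {7}:1
  |U|=2: {5,7}:2  {6,7}:1
  |U|=3: {4,6,7}:1  {5,6,7}:3
  |U|=4: {4,5,6,7}:4
  |U|=5: {3,4,5,6,7}:4
  |U|=6: {1,3,4,5,6,7}:4  {2,3,4,5,6,7}:4
  start at 0(b): 8

8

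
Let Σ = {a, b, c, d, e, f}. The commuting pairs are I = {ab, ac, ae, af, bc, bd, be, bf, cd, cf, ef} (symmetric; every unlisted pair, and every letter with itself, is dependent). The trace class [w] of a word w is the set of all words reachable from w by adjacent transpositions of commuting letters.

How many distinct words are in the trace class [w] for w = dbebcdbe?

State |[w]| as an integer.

piece 0:d — minimal
piece 1:b — minimal
piece 2:e rests on {0:d}
piece 3:b rests on {1:b}
piece 4:c rests on {2:e}
piece 5:d rests on {2:e}
piece 6:b rests on {3:b}
piece 7:e rests on {4:c, 5:d}
minimal pieces: {0:d, 1:b}
ways to finish when only these pieces remain (= sum over removing one remaining piece with nothing left below it):
  1 left: {6}→1  {7}→1
  2 left: {3,6}→1  {4,7}→1  {5,7}→1  {6,7}→2
  3 left: {1,3,6}→1  {3,6,7}→3  {4,5,7}→2  {4,6,7}→3  {5,6,7}→3
  4 left: {1,3,6,7}→4  {2,4,5,7}→2  {3,4,6,7}→6  {3,5,6,7}→6  {4,5,6,7}→8
  5 left: {0,2,4,5,7}→2  {1,3,4,6,7}→10  {1,3,5,6,7}→10  {2,4,5,6,7}→10  {3,4,5,6,7}→20
  6 left: {0,2,4,5,6,7}→12  {1,3,4,5,6,7}→40  {2,3,4,5,6,7}→30
  placing 0:d first → 70 extensions
  placing 1:b first → 42 extensions
total linear extensions = 112

112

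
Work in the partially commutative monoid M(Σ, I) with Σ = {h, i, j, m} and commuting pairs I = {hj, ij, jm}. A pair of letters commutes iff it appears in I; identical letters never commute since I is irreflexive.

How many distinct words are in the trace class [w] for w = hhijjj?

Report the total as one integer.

#0=h has no predecessor
#1=h depends on [0:h]
#2=i depends on [1:h]
#3=j has no predecessor
#4=j depends on [3:j]
#5=j depends on [4:j]
sources: [0:h, 3:j]
N(rest) = Σ N(rest − s) over sources s of rest; N(one piece) = 1:
  size 1 → [2]=1  [5]=1
  size 2 → [1,2]=1  [2,5]=2  [4,5]=1
  size 3 → [0,1,2]=1  [1,2,5]=3  [2,4,5]=3  [3,4,5]=1
  size 4 → [0,1,2,5]=4  [1,2,4,5]=6  [2,3,4,5]=4
  first=0(h) contributes 10
  first=3(j) contributes 10
|[w]| = 20

20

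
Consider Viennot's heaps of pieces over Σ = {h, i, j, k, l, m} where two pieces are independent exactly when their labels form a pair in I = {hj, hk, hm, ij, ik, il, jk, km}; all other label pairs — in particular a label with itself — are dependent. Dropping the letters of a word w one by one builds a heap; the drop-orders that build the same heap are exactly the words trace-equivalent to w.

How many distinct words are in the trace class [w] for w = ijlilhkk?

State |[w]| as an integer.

0(i) covers ∅
1(j) covers ∅
2(l) covers 1:j
3(i) covers 0:i
4(l) covers 2:l
5(h) covers 3:i, 4:l
6(k) covers 4:l
7(k) covers 6:k
floor of heap: 0:i, 1:j
completions by unplaced set U, small U first (add the entries for U minus each lowest piece of U):
  |U|=1: {5}:1  {7}:1
  |U|=2: {3,5}:1  {5,7}:2  {6,7}:1
  |U|=3: {0,3,5}:1  {3,5,7}:3  {5,6,7}:3
  |U|=4: {0,3,5,7}:4  {3,5,6,7}:6  {4,5,6,7}:3
  |U|=5: {0,3,5,6,7}:10  {2,4,5,6,7}:3  {3,4,5,6,7}:9
  |U|=6: {0,3,4,5,6,7}:19  {1,2,4,5,6,7}:3  {2,3,4,5,6,7}:12
  start at 0(i): 15
  start at 1(j): 31
sum over floor = 46

46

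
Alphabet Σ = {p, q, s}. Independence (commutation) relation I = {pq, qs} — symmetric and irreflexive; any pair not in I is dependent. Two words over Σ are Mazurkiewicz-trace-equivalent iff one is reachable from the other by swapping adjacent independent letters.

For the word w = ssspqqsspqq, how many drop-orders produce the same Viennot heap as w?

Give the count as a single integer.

330

piece 0:s — minimal
piece 1:s rests on {0:s}
piece 2:s rests on {1:s}
piece 3:p rests on {2:s}
piece 4:q — minimal
piece 5:q rests on {4:q}
piece 6:s rests on {3:p}
piece 7:s rests on {6:s}
piece 8:p rests on {7:s}
piece 9:q rests on {5:q}
piece 10:q rests on {9:q}
minimal pieces: {0:s, 4:q}
ways to finish when only these pieces remain (= sum over removing one remaining piece with nothing left below it):
  1 left: {8}→1  {10}→1
  2 left: {7,8}→1  {8,10}→2  {9,10}→1
  3 left: {5,9,10}→1  {6,7,8}→1  {7,8,10}→3  {8,9,10}→3
  4 left: {3,6,7,8}→1  {4,5,9,10}→1  {5,8,9,10}→4  {6,7,8,10}→4  {7,8,9,10}→6
  5 left: {2,3,6,7,8}→1  {3,6,7,8,10}→5  {4,5,8,9,10}→5  {5,7,8,9,10}→10  {6,7,8,9,10}→10
  6 left: {1,2,3,6,7,8}→1  {2,3,6,7,8,10}→6  {3,6,7,8,9,10}→15  {4,5,7,8,9,10}→15  {5,6,7,8,9,10}→20
  7 left: {0,1,2,3,6,7,8}→1  {1,2,3,6,7,8,10}→7  {2,3,6,7,8,9,10}→21  {3,5,6,7,8,9,10}→35  {4,5,6,7,8,9,10}→35
  8 left: {0,1,2,3,6,7,8,10}→8  {1,2,3,6,7,8,9,10}→28  {2,3,5,6,7,8,9,10}→56  {3,4,5,6,7,8,9,10}→70
  9 left: {0,1,2,3,6,7,8,9,10}→36  {1,2,3,5,6,7,8,9,10}→84  {2,3,4,5,6,7,8,9,10}→126
  placing 0:s first → 210 extensions
  placing 4:q first → 120 extensions
total linear extensions = 330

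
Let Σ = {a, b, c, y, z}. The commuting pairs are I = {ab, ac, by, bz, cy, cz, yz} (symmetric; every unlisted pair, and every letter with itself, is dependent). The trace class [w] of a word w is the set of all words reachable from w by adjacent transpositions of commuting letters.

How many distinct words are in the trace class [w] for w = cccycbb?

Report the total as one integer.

7

drop 0:c onto floor
drop 1:c onto {0:c}
drop 2:c onto {1:c}
drop 3:y onto floor
drop 4:c onto {2:c}
drop 5:b onto {4:c}
drop 6:b onto {5:b}
ground layer = {0:c, 3:y}
drop-orders for the pieces not yet dropped (sum over which currently-grounded one goes next):
  1 to go: {3} 1  {6} 1
  2 to go: {3,6} 2  {5,6} 1
  3 to go: {3,5,6} 3  {4,5,6} 1
  4 to go: {2,4,5,6} 1  {3,4,5,6} 4
  5 to go: {1,2,4,5,6} 1  {2,3,4,5,6} 5
  if 0:c drops first: 6 orders
  if 3:y drops first: 1 orders
heap linearizations: 7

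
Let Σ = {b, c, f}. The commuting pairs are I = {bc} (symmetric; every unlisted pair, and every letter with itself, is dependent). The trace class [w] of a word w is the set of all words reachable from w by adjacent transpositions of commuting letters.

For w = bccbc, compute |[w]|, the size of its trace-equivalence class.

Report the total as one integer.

0(b) covers ∅
1(c) covers ∅
2(c) covers 1:c
3(b) covers 0:b
4(c) covers 2:c
floor of heap: 0:b, 1:c
completions by unplaced set U, small U first (add the entries for U minus each lowest piece of U):
  |U|=1: {3}:1  {4}:1
  |U|=2: {0,3}:1  {2,4}:1  {3,4}:2
  |U|=3: {0,3,4}:3  {1,2,4}:1  {2,3,4}:3
  start at 0(b): 4
  start at 1(c): 6
sum over floor = 10

10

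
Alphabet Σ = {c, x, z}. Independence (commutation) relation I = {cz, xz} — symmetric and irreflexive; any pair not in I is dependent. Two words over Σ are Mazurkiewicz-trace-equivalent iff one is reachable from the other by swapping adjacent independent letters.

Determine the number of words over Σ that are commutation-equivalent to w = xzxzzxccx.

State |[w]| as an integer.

84

piece 0:x — minimal
piece 1:z — minimal
piece 2:x rests on {0:x}
piece 3:z rests on {1:z}
piece 4:z rests on {3:z}
piece 5:x rests on {2:x}
piece 6:c rests on {5:x}
piece 7:c rests on {6:c}
piece 8:x rests on {7:c}
minimal pieces: {0:x, 1:z}
ways to finish when only these pieces remain (= sum over removing one remaining piece with nothing left below it):
  1 left: {4}→1  {8}→1
  2 left: {3,4}→1  {4,8}→2  {7,8}→1
  3 left: {1,3,4}→1  {3,4,8}→3  {4,7,8}→3  {6,7,8}→1
  4 left: {1,3,4,8}→4  {3,4,7,8}→6  {4,6,7,8}→4  {5,6,7,8}→1
  5 left: {1,3,4,7,8}→10  {2,5,6,7,8}→1  {3,4,6,7,8}→10  {4,5,6,7,8}→5
  6 left: {0,2,5,6,7,8}→1  {1,3,4,6,7,8}→20  {2,4,5,6,7,8}→6  {3,4,5,6,7,8}→15
  7 left: {0,2,4,5,6,7,8}→7  {1,3,4,5,6,7,8}→35  {2,3,4,5,6,7,8}→21
  placing 0:x first → 56 extensions
  placing 1:z first → 28 extensions
total linear extensions = 84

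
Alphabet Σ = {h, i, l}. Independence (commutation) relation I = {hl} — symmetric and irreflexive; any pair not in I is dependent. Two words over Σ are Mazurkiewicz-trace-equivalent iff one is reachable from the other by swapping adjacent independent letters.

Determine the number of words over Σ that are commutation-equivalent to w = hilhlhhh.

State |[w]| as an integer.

piece 0:h — minimal
piece 1:i rests on {0:h}
piece 2:l rests on {1:i}
piece 3:h rests on {1:i}
piece 4:l rests on {2:l}
piece 5:h rests on {3:h}
piece 6:h rests on {5:h}
piece 7:h rests on {6:h}
minimal pieces: {0:h}
ways to finish when only these pieces remain (= sum over removing one remaining piece with nothing left below it):
  1 left: {4}→1  {7}→1
  2 left: {2,4}→1  {4,7}→2  {6,7}→1
  3 left: {2,4,7}→3  {4,6,7}→3  {5,6,7}→1
  4 left: {2,4,6,7}→6  {3,5,6,7}→1  {4,5,6,7}→4
  5 left: {2,4,5,6,7}→10  {3,4,5,6,7}→5
  6 left: {2,3,4,5,6,7}→15
  placing 0:h first → 15 extensions

15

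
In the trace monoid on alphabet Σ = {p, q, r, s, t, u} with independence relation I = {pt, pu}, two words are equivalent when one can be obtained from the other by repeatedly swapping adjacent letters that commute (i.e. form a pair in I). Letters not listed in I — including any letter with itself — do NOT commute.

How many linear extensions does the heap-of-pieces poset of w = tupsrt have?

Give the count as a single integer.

3

piece 0:t — minimal
piece 1:u rests on {0:t}
piece 2:p — minimal
piece 3:s rests on {1:u, 2:p}
piece 4:r rests on {3:s}
piece 5:t rests on {4:r}
minimal pieces: {0:t, 2:p}
ways to finish when only these pieces remain (= sum over removing one remaining piece with nothing left below it):
  1 left: {5}→1
  2 left: {4,5}→1
  3 left: {3,4,5}→1
  4 left: {1,3,4,5}→1  {2,3,4,5}→1
  placing 0:t first → 2 extensions
  placing 2:p first → 1 extensions
total linear extensions = 3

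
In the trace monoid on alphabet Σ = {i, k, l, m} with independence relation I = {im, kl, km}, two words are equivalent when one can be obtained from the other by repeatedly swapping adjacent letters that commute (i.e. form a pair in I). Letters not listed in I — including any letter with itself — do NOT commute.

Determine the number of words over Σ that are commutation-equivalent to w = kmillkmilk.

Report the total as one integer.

56

piece 0:k — minimal
piece 1:m — minimal
piece 2:i rests on {0:k}
piece 3:l rests on {1:m, 2:i}
piece 4:l rests on {3:l}
piece 5:k rests on {2:i}
piece 6:m rests on {4:l}
piece 7:i rests on {4:l, 5:k}
piece 8:l rests on {6:m, 7:i}
piece 9:k rests on {7:i}
minimal pieces: {0:k, 1:m}
ways to finish when only these pieces remain (= sum over removing one remaining piece with nothing left below it):
  1 left: {8}→1  {9}→1
  2 left: {6,8}→1  {8,9}→2
  3 left: {6,8,9}→3  {7,8,9}→2
  4 left: {5,7,8,9}→2  {6,7,8,9}→5
  5 left: {4,6,7,8,9}→5  {5,6,7,8,9}→7
  6 left: {3,4,6,7,8,9}→5  {4,5,6,7,8,9}→12
  7 left: {1,3,4,6,7,8,9}→5  {3,4,5,6,7,8,9}→17
  8 left: {1,3,4,5,6,7,8,9}→22  {2,3,4,5,6,7,8,9}→17
  placing 0:k first → 39 extensions
  placing 1:m first → 17 extensions
total linear extensions = 56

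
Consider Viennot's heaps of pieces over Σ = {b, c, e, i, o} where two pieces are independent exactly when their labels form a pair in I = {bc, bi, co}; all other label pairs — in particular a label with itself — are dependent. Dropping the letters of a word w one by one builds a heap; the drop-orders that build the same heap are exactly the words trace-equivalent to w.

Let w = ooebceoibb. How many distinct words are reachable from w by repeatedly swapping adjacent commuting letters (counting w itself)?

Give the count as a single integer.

6

#0=o has no predecessor
#1=o depends on [0:o]
#2=e depends on [1:o]
#3=b depends on [2:e]
#4=c depends on [2:e]
#5=e depends on [3:b, 4:c]
#6=o depends on [5:e]
#7=i depends on [6:o]
#8=b depends on [6:o]
#9=b depends on [8:b]
sources: [0:o]
N(rest) = Σ N(rest − s) over sources s of rest; N(one piece) = 1:
  size 1 → [7]=1  [9]=1
  size 2 → [7,9]=2  [8,9]=1
  size 3 → [7,8,9]=3
  size 4 → [6,7,8,9]=3
  size 5 → [5,6,7,8,9]=3
  size 6 → [3,5,6,7,8,9]=3  [4,5,6,7,8,9]=3
  size 7 → [3,4,5,6,7,8,9]=6
  size 8 → [2,3,4,5,6,7,8,9]=6
  first=0(o) contributes 6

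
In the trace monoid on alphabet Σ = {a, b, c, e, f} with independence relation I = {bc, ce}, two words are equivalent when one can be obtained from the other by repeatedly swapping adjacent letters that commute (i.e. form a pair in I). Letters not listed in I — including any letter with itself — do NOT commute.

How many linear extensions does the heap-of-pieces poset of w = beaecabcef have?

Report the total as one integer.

6

drop 0:b onto floor
drop 1:e onto {0:b}
drop 2:a onto {1:e}
drop 3:e onto {2:a}
drop 4:c onto {2:a}
drop 5:a onto {3:e, 4:c}
drop 6:b onto {5:a}
drop 7:c onto {5:a}
drop 8:e onto {6:b}
drop 9:f onto {7:c, 8:e}
ground layer = {0:b}
drop-orders for the pieces not yet dropped (sum over which currently-grounded one goes next):
  1 to go: {9} 1
  2 to go: {7,9} 1  {8,9} 1
  3 to go: {6,8,9} 1  {7,8,9} 2
  4 to go: {6,7,8,9} 3
  5 to go: {5,6,7,8,9} 3
  6 to go: {3,5,6,7,8,9} 3  {4,5,6,7,8,9} 3
  7 to go: {3,4,5,6,7,8,9} 6
  8 to go: {2,3,4,5,6,7,8,9} 6
  if 0:b drops first: 6 orders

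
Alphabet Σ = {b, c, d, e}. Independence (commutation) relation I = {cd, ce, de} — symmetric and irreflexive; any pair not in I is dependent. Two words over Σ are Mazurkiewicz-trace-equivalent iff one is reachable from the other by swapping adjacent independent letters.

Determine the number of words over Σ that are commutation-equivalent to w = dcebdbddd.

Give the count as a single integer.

6

0(d) covers ∅
1(c) covers ∅
2(e) covers ∅
3(b) covers 0:d, 1:c, 2:e
4(d) covers 3:b
5(b) covers 4:d
6(d) covers 5:b
7(d) covers 6:d
8(d) covers 7:d
floor of heap: 0:d, 1:c, 2:e
completions by unplaced set U, small U first (add the entries for U minus each lowest piece of U):
  |U|=1: {8}:1
  |U|=2: {7,8}:1
  |U|=3: {6,7,8}:1
  |U|=4: {5,6,7,8}:1
  |U|=5: {4,5,6,7,8}:1
  |U|=6: {3,4,5,6,7,8}:1
  |U|=7: {0,3,4,5,6,7,8}:1  {1,3,4,5,6,7,8}:1  {2,3,4,5,6,7,8}:1
  start at 0(d): 2
  start at 1(c): 2
  start at 2(e): 2
sum over floor = 6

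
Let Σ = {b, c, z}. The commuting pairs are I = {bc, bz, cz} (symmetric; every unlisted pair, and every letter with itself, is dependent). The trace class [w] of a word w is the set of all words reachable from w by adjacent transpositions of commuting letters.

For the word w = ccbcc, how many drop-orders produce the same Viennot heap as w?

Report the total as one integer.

5

#0=c has no predecessor
#1=c depends on [0:c]
#2=b has no predecessor
#3=c depends on [1:c]
#4=c depends on [3:c]
sources: [0:c, 2:b]
N(rest) = Σ N(rest − s) over sources s of rest; N(one piece) = 1:
  size 1 → [2]=1  [4]=1
  size 2 → [2,4]=2  [3,4]=1
  size 3 → [1,3,4]=1  [2,3,4]=3
  first=0(c) contributes 4
  first=2(b) contributes 1
|[w]| = 5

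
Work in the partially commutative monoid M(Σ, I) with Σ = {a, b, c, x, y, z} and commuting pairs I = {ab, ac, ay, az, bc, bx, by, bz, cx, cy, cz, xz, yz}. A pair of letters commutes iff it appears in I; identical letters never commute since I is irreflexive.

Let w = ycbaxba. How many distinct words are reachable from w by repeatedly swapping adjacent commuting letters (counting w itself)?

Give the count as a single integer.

0(y) covers ∅
1(c) covers ∅
2(b) covers ∅
3(a) covers ∅
4(x) covers 0:y, 3:a
5(b) covers 2:b
6(a) covers 4:x
floor of heap: 0:y, 1:c, 2:b, 3:a
completions by unplaced set U, small U first (add the entries for U minus each lowest piece of U):
  |U|=1: {1}:1  {5}:1  {6}:1
  |U|=2: {1,5}:2  {1,6}:2  {2,5}:1  {4,6}:1  {5,6}:2
  |U|=3: {0,4,6}:1  {1,2,5}:3  {1,4,6}:3  {1,5,6}:6  {2,5,6}:3  {3,4,6}:1  {4,5,6}:3
  |U|=4: {0,1,4,6}:4  {0,3,4,6}:2  {0,4,5,6}:4  {1,2,5,6}:12  {1,3,4,6}:4  {1,4,5,6}:12  {2,4,5,6}:6  {3,4,5,6}:4
  |U|=5: {0,1,3,4,6}:10  {0,1,4,5,6}:20  {0,2,4,5,6}:10  {0,3,4,5,6}:10  {1,2,4,5,6}:30  {1,3,4,5,6}:20  {2,3,4,5,6}:10
  start at 0(y): 60
  start at 1(c): 30
  start at 2(b): 60
  start at 3(a): 60
sum over floor = 210

210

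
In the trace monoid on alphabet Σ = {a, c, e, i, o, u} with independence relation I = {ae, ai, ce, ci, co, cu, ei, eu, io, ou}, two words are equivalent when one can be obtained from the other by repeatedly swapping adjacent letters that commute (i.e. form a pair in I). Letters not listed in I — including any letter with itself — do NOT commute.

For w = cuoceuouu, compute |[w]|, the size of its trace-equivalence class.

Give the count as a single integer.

1260

drop 0:c onto floor
drop 1:u onto floor
drop 2:o onto floor
drop 3:c onto {0:c}
drop 4:e onto {2:o}
drop 5:u onto {1:u}
drop 6:o onto {4:e}
drop 7:u onto {5:u}
drop 8:u onto {7:u}
ground layer = {0:c, 1:u, 2:o}
drop-orders for the pieces not yet dropped (sum over which currently-grounded one goes next):
  1 to go: {3} 1  {6} 1  {8} 1
  2 to go: {0,3} 1  {3,6} 2  {3,8} 2  {4,6} 1  {6,8} 2  {7,8} 1
  3 to go: {0,3,6} 3  {0,3,8} 3  {2,4,6} 1  {3,4,6} 3  {3,6,8} 6  {3,7,8} 3  {4,6,8} 3  {5,7,8} 1  {6,7,8} 3
  4 to go: {0,3,4,6} 6  {0,3,6,8} 12  {0,3,7,8} 6  {1,5,7,8} 1  {2,3,4,6} 4  {2,4,6,8} 4  {3,4,6,8} 12  {3,5,7,8} 4  {3,6,7,8} 12  {4,6,7,8} 6  {5,6,7,8} 4
  5 to go: {0,2,3,4,6} 10  {0,3,4,6,8} 30  {0,3,5,7,8} 10  {0,3,6,7,8} 30  {1,3,5,7,8} 5  {1,5,6,7,8} 5  {2,3,4,6,8} 20  {2,4,6,7,8} 10  {3,4,6,7,8} 30  {3,5,6,7,8} 20  {4,5,6,7,8} 10
  6 to go: {0,1,3,5,7,8} 15  {0,2,3,4,6,8} 60  {0,3,4,6,7,8} 90  {0,3,5,6,7,8} 60  {1,3,5,6,7,8} 30  {1,4,5,6,7,8} 15  {2,3,4,6,7,8} 60  {2,4,5,6,7,8} 20  {3,4,5,6,7,8} 60
  7 to go: {0,1,3,5,6,7,8} 105  {0,2,3,4,6,7,8} 210  {0,3,4,5,6,7,8} 210  {1,2,4,5,6,7,8} 35  {1,3,4,5,6,7,8} 105  {2,3,4,5,6,7,8} 140
  if 0:c drops first: 280 orders
  if 1:u drops first: 560 orders
  if 2:o drops first: 420 orders
heap linearizations: 1260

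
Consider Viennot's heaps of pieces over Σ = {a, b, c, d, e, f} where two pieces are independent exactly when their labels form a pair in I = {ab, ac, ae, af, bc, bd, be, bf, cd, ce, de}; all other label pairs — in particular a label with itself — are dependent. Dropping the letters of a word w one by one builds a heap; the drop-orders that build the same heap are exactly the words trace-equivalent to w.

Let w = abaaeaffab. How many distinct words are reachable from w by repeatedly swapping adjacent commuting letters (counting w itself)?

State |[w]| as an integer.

piece 0:a — minimal
piece 1:b — minimal
piece 2:a rests on {0:a}
piece 3:a rests on {2:a}
piece 4:e — minimal
piece 5:a rests on {3:a}
piece 6:f rests on {4:e}
piece 7:f rests on {6:f}
piece 8:a rests on {5:a}
piece 9:b rests on {1:b}
minimal pieces: {0:a, 1:b, 4:e}
ways to finish when only these pieces remain (= sum over removing one remaining piece with nothing left below it):
  1 left: {7}→1  {8}→1  {9}→1
  2 left: {1,9}→1  {5,8}→1  {6,7}→1  {7,8}→2  {7,9}→2  {8,9}→2
  3 left: {1,7,9}→3  {1,8,9}→3  {3,5,8}→1  {4,6,7}→1  {5,7,8}→3  {5,8,9}→3  {6,7,8}→3  {6,7,9}→3  {7,8,9}→6
  4 left: {1,5,8,9}→6  {1,6,7,9}→6  {1,7,8,9}→12  {2,3,5,8}→1  {3,5,7,8}→4  {3,5,8,9}→4  {4,6,7,8}→4  {4,6,7,9}→4  {5,6,7,8}→6  {5,7,8,9}→12  {6,7,8,9}→12
  5 left: {0,2,3,5,8}→1  {1,3,5,8,9}→10  {1,4,6,7,9}→10  {1,5,7,8,9}→30  {1,6,7,8,9}→30  {2,3,5,7,8}→5  {2,3,5,8,9}→5  {3,5,6,7,8}→10  {3,5,7,8,9}→20  {4,5,6,7,8}→10  {4,6,7,8,9}→20  {5,6,7,8,9}→30
  6 left: {0,2,3,5,7,8}→6  {0,2,3,5,8,9}→6  {1,2,3,5,8,9}→15  {1,3,5,7,8,9}→60  {1,4,6,7,8,9}→60  {1,5,6,7,8,9}→90  {2,3,5,6,7,8}→15  {2,3,5,7,8,9}→30  {3,4,5,6,7,8}→20  {3,5,6,7,8,9}→60  {4,5,6,7,8,9}→60
  7 left: {0,1,2,3,5,8,9}→21  {0,2,3,5,6,7,8}→21  {0,2,3,5,7,8,9}→42  {1,2,3,5,7,8,9}→105  {1,3,5,6,7,8,9}→210  {1,4,5,6,7,8,9}→210  {2,3,4,5,6,7,8}→35  {2,3,5,6,7,8,9}→105  {3,4,5,6,7,8,9}→140
  8 left: {0,1,2,3,5,7,8,9}→168  {0,2,3,4,5,6,7,8}→56  {0,2,3,5,6,7,8,9}→168  {1,2,3,5,6,7,8,9}→420  {1,3,4,5,6,7,8,9}→560  {2,3,4,5,6,7,8,9}→280
  placing 0:a first → 1260 extensions
  placing 1:b first → 504 extensions
  placing 4:e first → 756 extensions
total linear extensions = 2520

2520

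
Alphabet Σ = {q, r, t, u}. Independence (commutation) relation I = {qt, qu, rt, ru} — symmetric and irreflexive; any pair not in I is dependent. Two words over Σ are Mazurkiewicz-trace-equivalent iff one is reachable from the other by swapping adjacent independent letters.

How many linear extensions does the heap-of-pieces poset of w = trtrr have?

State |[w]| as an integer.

10

0(t) covers ∅
1(r) covers ∅
2(t) covers 0:t
3(r) covers 1:r
4(r) covers 3:r
floor of heap: 0:t, 1:r
completions by unplaced set U, small U first (add the entries for U minus each lowest piece of U):
  |U|=1: {2}:1  {4}:1
  |U|=2: {0,2}:1  {2,4}:2  {3,4}:1
  |U|=3: {0,2,4}:3  {1,3,4}:1  {2,3,4}:3
  start at 0(t): 4
  start at 1(r): 6
sum over floor = 10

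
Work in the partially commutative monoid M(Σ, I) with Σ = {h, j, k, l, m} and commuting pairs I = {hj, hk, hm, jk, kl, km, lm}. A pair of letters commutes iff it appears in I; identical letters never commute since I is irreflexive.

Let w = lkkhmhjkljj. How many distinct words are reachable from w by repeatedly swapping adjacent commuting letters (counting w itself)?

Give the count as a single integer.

#0=l has no predecessor
#1=k has no predecessor
#2=k depends on [1:k]
#3=h depends on [0:l]
#4=m has no predecessor
#5=h depends on [3:h]
#6=j depends on [0:l, 4:m]
#7=k depends on [2:k]
#8=l depends on [5:h, 6:j]
#9=j depends on [8:l]
#10=j depends on [9:j]
sources: [0:l, 1:k, 4:m]
N(rest) = Σ N(rest − s) over sources s of rest; N(one piece) = 1:
  size 1 → [7]=1  [10]=1
  size 2 → [2,7]=1  [7,10]=2  [9,10]=1
  size 3 → [1,2,7]=1  [2,7,10]=3  [7,9,10]=3  [8,9,10]=1
  size 4 → [1,2,7,10]=4  [2,7,9,10]=6  [5,8,9,10]=1  [6,8,9,10]=1  [7,8,9,10]=4
  size 5 → [1,2,7,9,10]=10  [2,7,8,9,10]=10  [3,5,8,9,10]=1  [4,6,8,9,10]=1  [5,6,8,9,10]=2  [5,7,8,9,10]=5  [6,7,8,9,10]=5
  size 6 → [1,2,7,8,9,10]=20  [2,5,7,8,9,10]=15  [2,6,7,8,9,10]=15  [3,5,6,8,9,10]=3  [3,5,7,8,9,10]=6  [4,5,6,8,9,10]=3  [4,6,7,8,9,10]=6  [5,6,7,8,9,10]=12
  size 7 → [0,3,5,6,8,9,10]=3  [1,2,5,7,8,9,10]=35  [1,2,6,7,8,9,10]=35  [2,3,5,7,8,9,10]=21  [2,4,6,7,8,9,10]=21  [2,5,6,7,8,9,10]=42  [3,4,5,6,8,9,10]=6  [3,5,6,7,8,9,10]=21  [4,5,6,7,8,9,10]=21
  size 8 → [0,3,4,5,6,8,9,10]=9  [0,3,5,6,7,8,9,10]=24  [1,2,3,5,7,8,9,10]=56  [1,2,4,6,7,8,9,10]=56  [1,2,5,6,7,8,9,10]=112  [2,3,5,6,7,8,9,10]=84  [2,4,5,6,7,8,9,10]=84  [3,4,5,6,7,8,9,10]=48
  size 9 → [0,2,3,5,6,7,8,9,10]=108  [0,3,4,5,6,7,8,9,10]=81  [1,2,3,5,6,7,8,9,10]=252  [1,2,4,5,6,7,8,9,10]=252  [2,3,4,5,6,7,8,9,10]=216
  first=0(l) contributes 720
  first=1(k) contributes 405
  first=4(m) contributes 360
|[w]| = 1485

1485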